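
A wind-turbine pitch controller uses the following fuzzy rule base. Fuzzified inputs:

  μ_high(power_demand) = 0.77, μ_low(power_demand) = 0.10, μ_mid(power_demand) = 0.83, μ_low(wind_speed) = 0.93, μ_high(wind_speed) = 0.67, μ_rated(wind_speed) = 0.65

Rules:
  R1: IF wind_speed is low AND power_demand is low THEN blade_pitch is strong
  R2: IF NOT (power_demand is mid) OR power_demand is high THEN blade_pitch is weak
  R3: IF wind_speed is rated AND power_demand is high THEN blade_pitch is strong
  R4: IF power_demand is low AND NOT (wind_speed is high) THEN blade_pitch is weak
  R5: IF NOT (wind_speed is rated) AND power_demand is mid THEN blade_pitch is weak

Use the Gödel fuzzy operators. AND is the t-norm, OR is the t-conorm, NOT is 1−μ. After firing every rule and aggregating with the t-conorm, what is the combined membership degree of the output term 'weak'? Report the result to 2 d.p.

R1: low=0.93, low=0.10; AND[min(a, b)] → w = 0.10
R2: ¬mid=1−0.83=0.17, high=0.77; OR[max(a, b)] → w = 0.77
R3: rated=0.65, high=0.77; AND[min(a, b)] → w = 0.65
R4: low=0.10, ¬high=1−0.67=0.33; AND[min(a, b)] → w = 0.10
R5: ¬rated=1−0.65=0.35, mid=0.83; AND[min(a, b)] → w = 0.35
Rules with consequent 'weak': {R2, R4, R5} → strengths 0.77, 0.10, 0.35
Aggregate via t-conorm [max(a, b)]: 0.77

0.77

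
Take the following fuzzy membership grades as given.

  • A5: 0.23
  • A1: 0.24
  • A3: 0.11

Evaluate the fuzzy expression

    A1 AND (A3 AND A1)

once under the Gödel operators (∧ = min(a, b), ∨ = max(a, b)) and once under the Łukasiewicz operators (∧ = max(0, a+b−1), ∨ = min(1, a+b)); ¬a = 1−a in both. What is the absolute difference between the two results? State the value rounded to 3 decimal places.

Under Gödel:
  A3 AND A1 = min(a, b) on (0.11, 0.24) = 0.11
  A1 AND (A3 AND A1) = min(a, b) on (0.24, 0.11) = 0.11
  → value = 0.1100
Under Łukasiewicz:
  A3 AND A1 = max(0, a+b−1) on (0.11, 0.24) = 0.00
  A1 AND (A3 AND A1) = max(0, a+b−1) on (0.24, 0.00) = 0.00
  → value = 0.0000
|0.1100 − 0.0000| = 0.110

0.110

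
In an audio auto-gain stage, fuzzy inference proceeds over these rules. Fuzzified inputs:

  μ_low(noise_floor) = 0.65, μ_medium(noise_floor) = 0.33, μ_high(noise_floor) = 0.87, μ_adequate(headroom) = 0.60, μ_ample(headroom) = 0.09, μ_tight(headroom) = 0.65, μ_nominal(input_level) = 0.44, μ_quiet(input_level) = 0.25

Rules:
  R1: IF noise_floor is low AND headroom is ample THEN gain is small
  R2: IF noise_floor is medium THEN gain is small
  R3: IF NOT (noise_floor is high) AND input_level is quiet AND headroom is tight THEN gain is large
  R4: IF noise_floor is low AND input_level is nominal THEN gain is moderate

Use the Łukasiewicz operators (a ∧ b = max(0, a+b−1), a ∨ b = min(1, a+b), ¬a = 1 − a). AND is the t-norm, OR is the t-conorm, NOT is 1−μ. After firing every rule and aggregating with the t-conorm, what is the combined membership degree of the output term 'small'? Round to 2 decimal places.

0.33

R1: low=0.65, ample=0.09; AND[max(0, a+b−1)] → w = 0.00
R2: medium=0.33 → w = 0.33
R3: ¬high=1−0.87=0.13, quiet=0.25, tight=0.65; AND[max(0, a+b−1)] → w = 0.00
R4: low=0.65, nominal=0.44; AND[max(0, a+b−1)] → w = 0.09
Rules with consequent 'small': {R1, R2} → strengths 0.00, 0.33
Aggregate via t-conorm [min(1, a+b)]: 0.33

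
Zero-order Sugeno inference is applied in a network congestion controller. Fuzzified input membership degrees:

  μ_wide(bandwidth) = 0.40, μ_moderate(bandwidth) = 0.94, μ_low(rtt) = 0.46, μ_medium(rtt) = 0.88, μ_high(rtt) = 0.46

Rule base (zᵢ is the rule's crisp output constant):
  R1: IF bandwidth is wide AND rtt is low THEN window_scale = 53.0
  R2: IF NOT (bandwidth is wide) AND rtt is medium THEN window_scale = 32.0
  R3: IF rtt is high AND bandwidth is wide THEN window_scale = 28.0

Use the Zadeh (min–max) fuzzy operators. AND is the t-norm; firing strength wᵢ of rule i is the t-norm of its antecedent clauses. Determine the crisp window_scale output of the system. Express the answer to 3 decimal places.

R1 (z=53.0): wide=0.40, low=0.46; AND[min(a, b)] → w = 0.40
R2 (z=32.0): ¬wide=1−0.40=0.60, medium=0.88; AND[min(a, b)] → w = 0.60
R3 (z=28.0): high=0.46, wide=0.40; AND[min(a, b)] → w = 0.40
Weighted average = (0.40·53.0 + 0.60·32.0 + 0.40·28.0) / (0.40 + 0.60 + 0.40)
  = 51.6000 / 1.4000 = 36.857

36.857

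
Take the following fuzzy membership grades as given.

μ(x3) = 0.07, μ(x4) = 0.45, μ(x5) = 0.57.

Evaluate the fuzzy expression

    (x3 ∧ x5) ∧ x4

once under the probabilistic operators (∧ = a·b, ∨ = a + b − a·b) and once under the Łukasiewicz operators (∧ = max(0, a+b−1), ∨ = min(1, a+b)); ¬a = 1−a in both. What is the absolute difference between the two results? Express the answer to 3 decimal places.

Under probabilistic:
  x3 ∧ x5 = a·b on (0.0700, 0.5700) = 0.0399
  (x3 ∧ x5) ∧ x4 = a·b on (0.0399, 0.4500) = 0.0180
  → value = 0.0180
Under Łukasiewicz:
  x3 ∧ x5 = max(0, a+b−1) on (0.07, 0.57) = 0.00
  (x3 ∧ x5) ∧ x4 = max(0, a+b−1) on (0.00, 0.45) = 0.00
  → value = 0.0000
|0.0180 − 0.0000| = 0.018

0.018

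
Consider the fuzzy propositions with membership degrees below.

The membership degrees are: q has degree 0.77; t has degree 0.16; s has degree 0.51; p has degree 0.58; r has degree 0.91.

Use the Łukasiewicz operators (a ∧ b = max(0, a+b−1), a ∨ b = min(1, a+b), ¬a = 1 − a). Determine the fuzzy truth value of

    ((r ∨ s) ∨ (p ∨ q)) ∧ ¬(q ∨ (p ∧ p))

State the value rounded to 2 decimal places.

r ∨ s = min(1, a+b) on (0.91, 0.51) = 1.00
p ∨ q = min(1, a+b) on (0.58, 0.77) = 1.00
(r ∨ s) ∨ (p ∨ q) = min(1, a+b) on (1.00, 1.00) = 1.00
p ∧ p = max(0, a+b−1) on (0.58, 0.58) = 0.16
q ∨ (p ∧ p) = min(1, a+b) on (0.77, 0.16) = 0.93
¬(q ∨ (p ∧ p)) = 1 − 0.93 = 0.07
((r ∨ s) ∨ (p ∨ q)) ∧ ¬(q ∨ (p ∧ p)) = max(0, a+b−1) on (1.00, 0.07) = 0.07

0.07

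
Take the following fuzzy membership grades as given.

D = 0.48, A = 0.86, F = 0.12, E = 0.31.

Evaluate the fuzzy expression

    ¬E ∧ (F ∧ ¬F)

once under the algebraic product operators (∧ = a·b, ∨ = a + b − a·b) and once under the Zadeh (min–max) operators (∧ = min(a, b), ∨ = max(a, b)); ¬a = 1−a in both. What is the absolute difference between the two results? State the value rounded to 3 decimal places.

Under algebraic product:
  ¬E = 1 − 0.3100 = 0.6900
  ¬F = 1 − 0.1200 = 0.8800
  F ∧ ¬F = a·b on (0.1200, 0.8800) = 0.1056
  ¬E ∧ (F ∧ ¬F) = a·b on (0.6900, 0.1056) = 0.0729
  → value = 0.0729
Under Zadeh (min–max):
  ¬E = 1 − 0.31 = 0.69
  ¬F = 1 − 0.12 = 0.88
  F ∧ ¬F = min(a, b) on (0.12, 0.88) = 0.12
  ¬E ∧ (F ∧ ¬F) = min(a, b) on (0.69, 0.12) = 0.12
  → value = 0.1200
|0.0729 − 0.1200| = 0.047

0.047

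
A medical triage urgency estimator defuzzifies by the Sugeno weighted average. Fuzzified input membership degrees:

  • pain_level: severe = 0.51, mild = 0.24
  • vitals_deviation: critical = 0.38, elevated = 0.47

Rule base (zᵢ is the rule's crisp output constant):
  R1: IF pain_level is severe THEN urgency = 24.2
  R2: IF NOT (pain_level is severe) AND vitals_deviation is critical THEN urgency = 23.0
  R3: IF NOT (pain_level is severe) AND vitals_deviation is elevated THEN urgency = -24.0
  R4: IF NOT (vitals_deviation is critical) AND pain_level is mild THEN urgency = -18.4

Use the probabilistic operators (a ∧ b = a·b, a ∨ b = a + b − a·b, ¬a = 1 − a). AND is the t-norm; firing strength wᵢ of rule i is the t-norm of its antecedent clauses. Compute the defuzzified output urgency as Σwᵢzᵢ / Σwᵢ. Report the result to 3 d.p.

7.774

R1 (z=24.2): severe=0.51 → w = 0.5100
R2 (z=23.0): ¬severe=1−0.51=0.49, critical=0.38; AND[a·b] → w = 0.1862
R3 (z=-24.0): ¬severe=1−0.51=0.49, elevated=0.47; AND[a·b] → w = 0.2303
R4 (z=-18.4): ¬critical=1−0.38=0.62, mild=0.24; AND[a·b] → w = 0.1488
Weighted average = (0.5100·24.2 + 0.1862·23.0 + 0.2303·-24.0 + 0.1488·-18.4) / (0.5100 + 0.1862 + 0.2303 + 0.1488)
  = 8.3595 / 1.0753 = 7.774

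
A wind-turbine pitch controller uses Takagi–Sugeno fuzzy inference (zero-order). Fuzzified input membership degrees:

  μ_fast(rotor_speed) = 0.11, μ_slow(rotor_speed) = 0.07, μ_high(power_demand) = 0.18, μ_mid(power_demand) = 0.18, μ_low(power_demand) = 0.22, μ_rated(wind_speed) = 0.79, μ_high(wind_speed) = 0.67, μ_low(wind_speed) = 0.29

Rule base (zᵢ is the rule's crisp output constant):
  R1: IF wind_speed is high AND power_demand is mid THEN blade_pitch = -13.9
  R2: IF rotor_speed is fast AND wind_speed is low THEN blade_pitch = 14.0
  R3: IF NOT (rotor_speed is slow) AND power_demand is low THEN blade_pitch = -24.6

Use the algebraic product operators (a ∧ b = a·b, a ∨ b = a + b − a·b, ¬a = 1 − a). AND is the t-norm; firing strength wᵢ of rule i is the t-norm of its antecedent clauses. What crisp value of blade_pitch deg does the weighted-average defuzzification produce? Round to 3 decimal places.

R1 (z=-13.9): high=0.67, mid=0.18; AND[a·b] → w = 0.1206
R2 (z=14.0): fast=0.11, low=0.29; AND[a·b] → w = 0.0319
R3 (z=-24.6): ¬slow=1−0.07=0.93, low=0.22; AND[a·b] → w = 0.2046
Weighted average = (0.1206·-13.9 + 0.0319·14.0 + 0.2046·-24.6) / (0.1206 + 0.0319 + 0.2046)
  = -6.2629 / 0.3571 = -17.538

-17.538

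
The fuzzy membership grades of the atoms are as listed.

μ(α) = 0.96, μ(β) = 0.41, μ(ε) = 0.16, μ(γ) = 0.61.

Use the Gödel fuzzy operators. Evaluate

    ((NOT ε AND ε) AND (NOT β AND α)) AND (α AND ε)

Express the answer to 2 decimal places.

0.16

NOT ε = 1 − 0.16 = 0.84
NOT ε AND ε = min(a, b) on (0.84, 0.16) = 0.16
NOT β = 1 − 0.41 = 0.59
NOT β AND α = min(a, b) on (0.59, 0.96) = 0.59
(NOT ε AND ε) AND (NOT β AND α) = min(a, b) on (0.16, 0.59) = 0.16
α AND ε = min(a, b) on (0.96, 0.16) = 0.16
((NOT ε AND ε) AND (NOT β AND α)) AND (α AND ε) = min(a, b) on (0.16, 0.16) = 0.16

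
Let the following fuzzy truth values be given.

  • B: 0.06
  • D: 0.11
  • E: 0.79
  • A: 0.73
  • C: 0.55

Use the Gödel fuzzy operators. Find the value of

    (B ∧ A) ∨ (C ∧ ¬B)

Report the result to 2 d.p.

0.55

B ∧ A = min(a, b) on (0.06, 0.73) = 0.06
¬B = 1 − 0.06 = 0.94
C ∧ ¬B = min(a, b) on (0.55, 0.94) = 0.55
(B ∧ A) ∨ (C ∧ ¬B) = max(a, b) on (0.06, 0.55) = 0.55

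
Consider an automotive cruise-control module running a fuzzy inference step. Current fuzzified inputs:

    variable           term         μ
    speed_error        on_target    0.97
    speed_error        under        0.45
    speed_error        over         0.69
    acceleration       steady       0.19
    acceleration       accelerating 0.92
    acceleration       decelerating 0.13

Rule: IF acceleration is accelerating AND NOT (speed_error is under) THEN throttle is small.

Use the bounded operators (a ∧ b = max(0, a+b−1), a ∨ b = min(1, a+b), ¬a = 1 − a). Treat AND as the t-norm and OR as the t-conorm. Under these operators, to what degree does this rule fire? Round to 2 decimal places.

firing strength: accelerating=0.92, ¬under=1−0.45=0.55; AND[max(0, a+b−1)] → w = 0.47

0.47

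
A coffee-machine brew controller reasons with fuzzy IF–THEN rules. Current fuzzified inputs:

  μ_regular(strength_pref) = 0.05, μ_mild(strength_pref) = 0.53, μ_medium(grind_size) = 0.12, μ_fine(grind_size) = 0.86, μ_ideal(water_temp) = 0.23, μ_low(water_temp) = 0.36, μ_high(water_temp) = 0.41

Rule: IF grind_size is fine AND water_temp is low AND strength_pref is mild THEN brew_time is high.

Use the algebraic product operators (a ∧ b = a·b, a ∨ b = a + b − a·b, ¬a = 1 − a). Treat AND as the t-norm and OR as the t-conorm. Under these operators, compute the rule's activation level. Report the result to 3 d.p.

firing strength: fine=0.86, low=0.36, mild=0.53; AND[a·b] → w = 0.1641

0.164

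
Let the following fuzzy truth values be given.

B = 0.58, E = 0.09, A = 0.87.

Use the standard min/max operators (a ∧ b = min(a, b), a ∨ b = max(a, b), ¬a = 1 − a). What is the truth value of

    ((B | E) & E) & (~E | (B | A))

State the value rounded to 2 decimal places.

B | E = max(a, b) on (0.58, 0.09) = 0.58
(B | E) & E = min(a, b) on (0.58, 0.09) = 0.09
~E = 1 − 0.09 = 0.91
B | A = max(a, b) on (0.58, 0.87) = 0.87
~E | (B | A) = max(a, b) on (0.91, 0.87) = 0.91
((B | E) & E) & (~E | (B | A)) = min(a, b) on (0.09, 0.91) = 0.09

0.09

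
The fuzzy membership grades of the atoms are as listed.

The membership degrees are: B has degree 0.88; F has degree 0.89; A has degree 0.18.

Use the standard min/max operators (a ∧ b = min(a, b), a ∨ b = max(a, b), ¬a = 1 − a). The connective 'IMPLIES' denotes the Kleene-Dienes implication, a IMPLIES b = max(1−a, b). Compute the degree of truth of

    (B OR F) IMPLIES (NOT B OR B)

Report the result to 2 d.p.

B OR F = max(a, b) on (0.88, 0.89) = 0.89
NOT B = 1 − 0.88 = 0.12
NOT B OR B = max(a, b) on (0.12, 0.88) = 0.88
(B OR F) IMPLIES (NOT B OR B)  [Kleene-Dienes: max(1−a, b)] with a=0.89, b=0.88 → 0.88

0.88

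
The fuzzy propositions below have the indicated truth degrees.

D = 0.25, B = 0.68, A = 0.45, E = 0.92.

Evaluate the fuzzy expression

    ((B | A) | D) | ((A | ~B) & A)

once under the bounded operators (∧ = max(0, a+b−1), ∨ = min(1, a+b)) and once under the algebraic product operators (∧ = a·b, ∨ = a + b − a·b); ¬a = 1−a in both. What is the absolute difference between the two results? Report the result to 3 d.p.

Under bounded:
  B | A = min(1, a+b) on (0.68, 0.45) = 1.00
  (B | A) | D = min(1, a+b) on (1.00, 0.25) = 1.00
  ~B = 1 − 0.68 = 0.32
  A | ~B = min(1, a+b) on (0.45, 0.32) = 0.77
  (A | ~B) & A = max(0, a+b−1) on (0.77, 0.45) = 0.22
  ((B | A) | D) | ((A | ~B) & A) = min(1, a+b) on (1.00, 0.22) = 1.00
  → value = 1.0000
Under algebraic product:
  B | A = a + b − a·b on (0.6800, 0.4500) = 0.8240
  (B | A) | D = a + b − a·b on (0.8240, 0.2500) = 0.8680
  ~B = 1 − 0.6800 = 0.3200
  A | ~B = a + b − a·b on (0.4500, 0.3200) = 0.6260
  (A | ~B) & A = a·b on (0.6260, 0.4500) = 0.2817
  ((B | A) | D) | ((A | ~B) & A) = a + b − a·b on (0.8680, 0.2817) = 0.9052
  → value = 0.9052
|1.0000 − 0.9052| = 0.095

0.095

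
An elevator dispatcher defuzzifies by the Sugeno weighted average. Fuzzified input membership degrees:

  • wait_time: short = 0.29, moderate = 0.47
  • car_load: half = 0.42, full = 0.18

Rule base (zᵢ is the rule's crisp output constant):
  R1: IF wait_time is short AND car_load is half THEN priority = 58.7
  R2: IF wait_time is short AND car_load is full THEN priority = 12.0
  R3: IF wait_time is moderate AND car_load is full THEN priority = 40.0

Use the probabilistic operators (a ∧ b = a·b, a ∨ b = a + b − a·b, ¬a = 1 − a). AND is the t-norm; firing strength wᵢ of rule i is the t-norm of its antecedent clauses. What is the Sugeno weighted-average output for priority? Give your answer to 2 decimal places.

43.16

R1 (z=58.7): short=0.29, half=0.42; AND[a·b] → w = 0.1218
R2 (z=12.0): short=0.29, full=0.18; AND[a·b] → w = 0.0522
R3 (z=40.0): moderate=0.47, full=0.18; AND[a·b] → w = 0.0846
Weighted average = (0.1218·58.7 + 0.0522·12.0 + 0.0846·40.0) / (0.1218 + 0.0522 + 0.0846)
  = 11.1601 / 0.2586 = 43.16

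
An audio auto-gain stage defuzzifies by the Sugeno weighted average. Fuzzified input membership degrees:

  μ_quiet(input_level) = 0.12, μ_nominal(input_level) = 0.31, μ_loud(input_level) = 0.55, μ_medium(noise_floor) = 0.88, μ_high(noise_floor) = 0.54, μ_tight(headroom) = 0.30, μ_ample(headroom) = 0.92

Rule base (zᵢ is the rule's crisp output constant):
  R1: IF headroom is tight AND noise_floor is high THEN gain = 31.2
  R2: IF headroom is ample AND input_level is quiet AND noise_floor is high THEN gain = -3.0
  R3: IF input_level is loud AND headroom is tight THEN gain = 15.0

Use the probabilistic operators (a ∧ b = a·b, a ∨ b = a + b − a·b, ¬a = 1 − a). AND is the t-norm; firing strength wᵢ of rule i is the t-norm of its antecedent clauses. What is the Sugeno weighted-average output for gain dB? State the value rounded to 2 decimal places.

R1 (z=31.2): tight=0.30, high=0.54; AND[a·b] → w = 0.1620
R2 (z=-3.0): ample=0.92, quiet=0.12, high=0.54; AND[a·b] → w = 0.0596
R3 (z=15.0): loud=0.55, tight=0.30; AND[a·b] → w = 0.1650
Weighted average = (0.1620·31.2 + 0.0596·-3.0 + 0.1650·15.0) / (0.1620 + 0.0596 + 0.1650)
  = 7.3506 / 0.3866 = 19.01

19.01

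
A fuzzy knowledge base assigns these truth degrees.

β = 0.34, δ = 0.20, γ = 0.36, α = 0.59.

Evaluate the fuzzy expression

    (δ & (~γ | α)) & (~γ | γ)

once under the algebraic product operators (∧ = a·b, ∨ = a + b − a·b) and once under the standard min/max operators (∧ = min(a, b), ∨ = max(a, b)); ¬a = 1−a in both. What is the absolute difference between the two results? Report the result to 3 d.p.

0.069

Under algebraic product:
  ~γ = 1 − 0.3600 = 0.6400
  ~γ | α = a + b − a·b on (0.6400, 0.5900) = 0.8524
  δ & (~γ | α) = a·b on (0.2000, 0.8524) = 0.1705
  ~γ = 1 − 0.3600 = 0.6400
  ~γ | γ = a + b − a·b on (0.6400, 0.3600) = 0.7696
  (δ & (~γ | α)) & (~γ | γ) = a·b on (0.1705, 0.7696) = 0.1312
  → value = 0.1312
Under standard min/max:
  ~γ = 1 − 0.36 = 0.64
  ~γ | α = max(a, b) on (0.64, 0.59) = 0.64
  δ & (~γ | α) = min(a, b) on (0.20, 0.64) = 0.20
  ~γ = 1 − 0.36 = 0.64
  ~γ | γ = max(a, b) on (0.64, 0.36) = 0.64
  (δ & (~γ | α)) & (~γ | γ) = min(a, b) on (0.20, 0.64) = 0.20
  → value = 0.2000
|0.1312 − 0.2000| = 0.069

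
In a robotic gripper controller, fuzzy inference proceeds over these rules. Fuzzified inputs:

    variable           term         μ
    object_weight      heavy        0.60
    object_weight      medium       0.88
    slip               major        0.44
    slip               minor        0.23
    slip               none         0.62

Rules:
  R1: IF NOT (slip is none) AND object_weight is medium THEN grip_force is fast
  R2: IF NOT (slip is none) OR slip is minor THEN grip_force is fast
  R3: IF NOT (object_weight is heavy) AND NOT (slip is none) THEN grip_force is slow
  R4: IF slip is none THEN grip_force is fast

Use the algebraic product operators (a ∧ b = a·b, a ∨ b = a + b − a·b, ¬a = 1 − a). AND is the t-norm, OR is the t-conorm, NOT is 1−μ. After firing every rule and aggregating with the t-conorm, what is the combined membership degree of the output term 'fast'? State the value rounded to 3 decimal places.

0.879

R1: ¬none=1−0.62=0.38, medium=0.88; AND[a·b] → w = 0.3344
R2: ¬none=1−0.62=0.38, minor=0.23; OR[a + b − a·b] → w = 0.5226
R3: ¬heavy=1−0.60=0.40, ¬none=1−0.62=0.38; AND[a·b] → w = 0.1520
R4: none=0.62 → w = 0.6200
Rules with consequent 'fast': {R1, R2, R4} → strengths 0.3344, 0.5226, 0.6200
Aggregate via t-conorm [a + b − a·b]: 0.8793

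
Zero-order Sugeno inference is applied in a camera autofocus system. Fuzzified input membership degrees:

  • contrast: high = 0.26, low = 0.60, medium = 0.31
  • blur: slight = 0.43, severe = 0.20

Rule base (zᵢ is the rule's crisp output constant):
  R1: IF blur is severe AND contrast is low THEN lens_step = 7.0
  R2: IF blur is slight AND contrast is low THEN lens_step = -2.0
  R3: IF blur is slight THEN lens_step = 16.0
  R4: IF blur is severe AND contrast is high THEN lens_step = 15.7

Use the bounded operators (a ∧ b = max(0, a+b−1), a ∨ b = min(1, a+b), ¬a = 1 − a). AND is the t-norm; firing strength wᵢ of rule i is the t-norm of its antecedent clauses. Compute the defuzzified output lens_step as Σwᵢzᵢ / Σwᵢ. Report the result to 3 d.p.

R1 (z=7.0): severe=0.20, low=0.60; AND[max(0, a+b−1)] → w = 0.00
R2 (z=-2.0): slight=0.43, low=0.60; AND[max(0, a+b−1)] → w = 0.03
R3 (z=16.0): slight=0.43 → w = 0.43
R4 (z=15.7): severe=0.20, high=0.26; AND[max(0, a+b−1)] → w = 0.00
Weighted average = (0.00·7.0 + 0.03·-2.0 + 0.43·16.0 + 0.00·15.7) / (0.00 + 0.03 + 0.43 + 0.00)
  = 6.8200 / 0.4600 = 14.826

14.826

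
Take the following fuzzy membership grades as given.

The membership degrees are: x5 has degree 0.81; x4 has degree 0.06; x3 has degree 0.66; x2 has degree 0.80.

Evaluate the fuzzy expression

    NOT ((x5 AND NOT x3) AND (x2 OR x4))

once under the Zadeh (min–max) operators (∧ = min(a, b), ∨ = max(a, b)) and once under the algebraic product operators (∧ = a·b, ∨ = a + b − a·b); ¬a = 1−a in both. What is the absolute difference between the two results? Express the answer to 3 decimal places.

0.116

Under Zadeh (min–max):
  NOT x3 = 1 − 0.66 = 0.34
  x5 AND NOT x3 = min(a, b) on (0.81, 0.34) = 0.34
  x2 OR x4 = max(a, b) on (0.80, 0.06) = 0.80
  (x5 AND NOT x3) AND (x2 OR x4) = min(a, b) on (0.34, 0.80) = 0.34
  NOT ((x5 AND NOT x3) AND (x2 OR x4)) = 1 − 0.34 = 0.66
  → value = 0.6600
Under algebraic product:
  NOT x3 = 1 − 0.6600 = 0.3400
  x5 AND NOT x3 = a·b on (0.8100, 0.3400) = 0.2754
  x2 OR x4 = a + b − a·b on (0.8000, 0.0600) = 0.8120
  (x5 AND NOT x3) AND (x2 OR x4) = a·b on (0.2754, 0.8120) = 0.2236
  NOT ((x5 AND NOT x3) AND (x2 OR x4)) = 1 − 0.2236 = 0.7764
  → value = 0.7764
|0.6600 − 0.7764| = 0.116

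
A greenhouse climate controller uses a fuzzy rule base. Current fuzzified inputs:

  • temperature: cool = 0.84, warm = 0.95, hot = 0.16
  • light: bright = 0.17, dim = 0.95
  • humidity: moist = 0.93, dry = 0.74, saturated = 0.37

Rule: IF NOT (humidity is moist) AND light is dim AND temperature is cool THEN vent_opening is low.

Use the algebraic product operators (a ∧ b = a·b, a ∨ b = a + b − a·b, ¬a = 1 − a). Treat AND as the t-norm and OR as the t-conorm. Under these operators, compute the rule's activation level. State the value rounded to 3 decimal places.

firing strength: ¬moist=1−0.93=0.07, dim=0.95, cool=0.84; AND[a·b] → w = 0.0559

0.056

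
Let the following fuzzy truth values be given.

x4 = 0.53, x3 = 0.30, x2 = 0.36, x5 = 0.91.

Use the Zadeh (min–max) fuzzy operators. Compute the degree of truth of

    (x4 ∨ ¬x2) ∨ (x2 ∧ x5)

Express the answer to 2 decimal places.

0.64

¬x2 = 1 − 0.36 = 0.64
x4 ∨ ¬x2 = max(a, b) on (0.53, 0.64) = 0.64
x2 ∧ x5 = min(a, b) on (0.36, 0.91) = 0.36
(x4 ∨ ¬x2) ∨ (x2 ∧ x5) = max(a, b) on (0.64, 0.36) = 0.64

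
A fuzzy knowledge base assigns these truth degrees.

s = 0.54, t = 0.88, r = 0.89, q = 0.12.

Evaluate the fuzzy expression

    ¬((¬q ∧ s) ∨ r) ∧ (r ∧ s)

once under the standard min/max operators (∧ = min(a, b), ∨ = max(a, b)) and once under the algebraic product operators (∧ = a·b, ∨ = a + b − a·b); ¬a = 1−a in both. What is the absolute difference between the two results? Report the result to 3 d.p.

0.082

Under standard min/max:
  ¬q = 1 − 0.12 = 0.88
  ¬q ∧ s = min(a, b) on (0.88, 0.54) = 0.54
  (¬q ∧ s) ∨ r = max(a, b) on (0.54, 0.89) = 0.89
  ¬((¬q ∧ s) ∨ r) = 1 − 0.89 = 0.11
  r ∧ s = min(a, b) on (0.89, 0.54) = 0.54
  ¬((¬q ∧ s) ∨ r) ∧ (r ∧ s) = min(a, b) on (0.11, 0.54) = 0.11
  → value = 0.1100
Under algebraic product:
  ¬q = 1 − 0.1200 = 0.8800
  ¬q ∧ s = a·b on (0.8800, 0.5400) = 0.4752
  (¬q ∧ s) ∨ r = a + b − a·b on (0.4752, 0.8900) = 0.9423
  ¬((¬q ∧ s) ∨ r) = 1 − 0.9423 = 0.0577
  r ∧ s = a·b on (0.8900, 0.5400) = 0.4806
  ¬((¬q ∧ s) ∨ r) ∧ (r ∧ s) = a·b on (0.0577, 0.4806) = 0.0277
  → value = 0.0277
|0.1100 − 0.0277| = 0.082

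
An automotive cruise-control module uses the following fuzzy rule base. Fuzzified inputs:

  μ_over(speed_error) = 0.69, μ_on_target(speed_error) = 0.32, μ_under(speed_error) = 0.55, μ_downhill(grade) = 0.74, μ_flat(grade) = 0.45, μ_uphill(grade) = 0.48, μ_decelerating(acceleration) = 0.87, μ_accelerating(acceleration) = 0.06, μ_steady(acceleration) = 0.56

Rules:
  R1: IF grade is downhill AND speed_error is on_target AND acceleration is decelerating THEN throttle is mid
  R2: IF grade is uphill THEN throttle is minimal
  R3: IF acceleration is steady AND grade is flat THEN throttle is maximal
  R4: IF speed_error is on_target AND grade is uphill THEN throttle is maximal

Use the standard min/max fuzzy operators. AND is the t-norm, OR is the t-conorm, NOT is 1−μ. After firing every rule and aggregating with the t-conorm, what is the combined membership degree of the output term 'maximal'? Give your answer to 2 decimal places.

0.45

R1: downhill=0.74, on_target=0.32, decelerating=0.87; AND[min(a, b)] → w = 0.32
R2: uphill=0.48 → w = 0.48
R3: steady=0.56, flat=0.45; AND[min(a, b)] → w = 0.45
R4: on_target=0.32, uphill=0.48; AND[min(a, b)] → w = 0.32
Rules with consequent 'maximal': {R3, R4} → strengths 0.45, 0.32
Aggregate via t-conorm [max(a, b)]: 0.45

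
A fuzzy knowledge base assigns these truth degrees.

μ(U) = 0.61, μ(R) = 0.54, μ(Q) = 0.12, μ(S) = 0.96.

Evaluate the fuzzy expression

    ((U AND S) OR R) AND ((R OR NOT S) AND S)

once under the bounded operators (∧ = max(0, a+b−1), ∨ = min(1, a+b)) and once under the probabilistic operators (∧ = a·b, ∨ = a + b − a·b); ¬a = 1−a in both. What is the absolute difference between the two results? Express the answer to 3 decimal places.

Under bounded:
  U AND S = max(0, a+b−1) on (0.61, 0.96) = 0.57
  (U AND S) OR R = min(1, a+b) on (0.57, 0.54) = 1.00
  NOT S = 1 − 0.96 = 0.04
  R OR NOT S = min(1, a+b) on (0.54, 0.04) = 0.58
  (R OR NOT S) AND S = max(0, a+b−1) on (0.58, 0.96) = 0.54
  ((U AND S) OR R) AND ((R OR NOT S) AND S) = max(0, a+b−1) on (1.00, 0.54) = 0.54
  → value = 0.5400
Under probabilistic:
  U AND S = a·b on (0.6100, 0.9600) = 0.5856
  (U AND S) OR R = a + b − a·b on (0.5856, 0.5400) = 0.8094
  NOT S = 1 − 0.9600 = 0.0400
  R OR NOT S = a + b − a·b on (0.5400, 0.0400) = 0.5584
  (R OR NOT S) AND S = a·b on (0.5584, 0.9600) = 0.5361
  ((U AND S) OR R) AND ((R OR NOT S) AND S) = a·b on (0.8094, 0.5361) = 0.4339
  → value = 0.4339
|0.5400 − 0.4339| = 0.106

0.106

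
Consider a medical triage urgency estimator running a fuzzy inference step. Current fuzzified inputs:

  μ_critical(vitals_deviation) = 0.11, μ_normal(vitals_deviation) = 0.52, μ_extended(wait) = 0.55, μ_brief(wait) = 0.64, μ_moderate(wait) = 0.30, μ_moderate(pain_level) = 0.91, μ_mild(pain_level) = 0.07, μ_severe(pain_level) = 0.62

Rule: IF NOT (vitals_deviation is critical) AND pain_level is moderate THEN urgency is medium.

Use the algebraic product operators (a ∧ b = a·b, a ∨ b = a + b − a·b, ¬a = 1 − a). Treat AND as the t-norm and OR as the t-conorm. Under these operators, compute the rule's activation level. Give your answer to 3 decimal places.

0.810

firing strength: ¬critical=1−0.11=0.89, moderate=0.91; AND[a·b] → w = 0.8099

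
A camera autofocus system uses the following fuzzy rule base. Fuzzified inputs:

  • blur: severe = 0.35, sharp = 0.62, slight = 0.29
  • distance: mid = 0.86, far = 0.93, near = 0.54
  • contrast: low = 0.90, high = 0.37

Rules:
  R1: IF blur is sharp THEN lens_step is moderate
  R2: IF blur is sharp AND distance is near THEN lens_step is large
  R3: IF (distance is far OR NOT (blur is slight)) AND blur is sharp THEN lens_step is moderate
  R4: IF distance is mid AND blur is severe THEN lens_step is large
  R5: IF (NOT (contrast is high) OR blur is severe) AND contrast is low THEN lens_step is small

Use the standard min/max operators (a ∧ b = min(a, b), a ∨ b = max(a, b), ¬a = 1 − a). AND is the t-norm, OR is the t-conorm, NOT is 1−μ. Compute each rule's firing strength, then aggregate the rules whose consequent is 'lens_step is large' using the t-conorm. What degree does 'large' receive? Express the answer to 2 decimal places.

0.54

R1: sharp=0.62 → w = 0.62
R2: sharp=0.62, near=0.54; AND[min(a, b)] → w = 0.54
R3: (far=0.93 OR ¬slight=1−0.29=0.71) = 0.93; AND[min(a, b)] with sharp=0.62 → w = 0.62
R4: mid=0.86, severe=0.35; AND[min(a, b)] → w = 0.35
R5: (¬high=1−0.37=0.63 OR severe=0.35) = 0.63; AND[min(a, b)] with low=0.90 → w = 0.63
Rules with consequent 'large': {R2, R4} → strengths 0.54, 0.35
Aggregate via t-conorm [max(a, b)]: 0.54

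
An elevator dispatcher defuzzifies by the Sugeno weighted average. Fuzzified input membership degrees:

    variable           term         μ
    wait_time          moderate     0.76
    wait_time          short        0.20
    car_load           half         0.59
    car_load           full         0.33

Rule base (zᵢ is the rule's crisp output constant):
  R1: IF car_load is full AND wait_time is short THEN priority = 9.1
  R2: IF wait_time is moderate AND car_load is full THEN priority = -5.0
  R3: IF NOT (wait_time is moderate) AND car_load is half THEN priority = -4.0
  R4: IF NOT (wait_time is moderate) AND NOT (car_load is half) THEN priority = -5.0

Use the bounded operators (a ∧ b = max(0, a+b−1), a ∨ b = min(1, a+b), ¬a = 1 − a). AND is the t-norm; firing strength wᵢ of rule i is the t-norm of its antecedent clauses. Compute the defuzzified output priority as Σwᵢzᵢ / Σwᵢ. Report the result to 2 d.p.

R1 (z=9.1): full=0.33, short=0.20; AND[max(0, a+b−1)] → w = 0.00
R2 (z=-5.0): moderate=0.76, full=0.33; AND[max(0, a+b−1)] → w = 0.09
R3 (z=-4.0): ¬moderate=1−0.76=0.24, half=0.59; AND[max(0, a+b−1)] → w = 0.00
R4 (z=-5.0): ¬moderate=1−0.76=0.24, ¬half=1−0.59=0.41; AND[max(0, a+b−1)] → w = 0.00
Weighted average = (0.00·9.1 + 0.09·-5.0 + 0.00·-4.0 + 0.00·-5.0) / (0.00 + 0.09 + 0.00 + 0.00)
  = -0.4500 / 0.0900 = -5.00

-5.00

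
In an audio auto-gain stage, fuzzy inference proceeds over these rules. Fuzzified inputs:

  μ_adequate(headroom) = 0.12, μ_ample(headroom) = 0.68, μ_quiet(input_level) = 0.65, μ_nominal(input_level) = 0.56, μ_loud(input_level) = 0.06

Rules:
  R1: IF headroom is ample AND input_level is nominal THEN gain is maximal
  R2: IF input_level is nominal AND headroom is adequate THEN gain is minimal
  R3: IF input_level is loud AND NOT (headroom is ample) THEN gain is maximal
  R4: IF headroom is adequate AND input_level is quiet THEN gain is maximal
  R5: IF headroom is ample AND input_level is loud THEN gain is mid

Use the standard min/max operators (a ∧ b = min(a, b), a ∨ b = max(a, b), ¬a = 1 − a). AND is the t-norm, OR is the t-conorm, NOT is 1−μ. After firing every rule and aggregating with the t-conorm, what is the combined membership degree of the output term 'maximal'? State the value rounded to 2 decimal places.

0.56

R1: ample=0.68, nominal=0.56; AND[min(a, b)] → w = 0.56
R2: nominal=0.56, adequate=0.12; AND[min(a, b)] → w = 0.12
R3: loud=0.06, ¬ample=1−0.68=0.32; AND[min(a, b)] → w = 0.06
R4: adequate=0.12, quiet=0.65; AND[min(a, b)] → w = 0.12
R5: ample=0.68, loud=0.06; AND[min(a, b)] → w = 0.06
Rules with consequent 'maximal': {R1, R3, R4} → strengths 0.56, 0.06, 0.12
Aggregate via t-conorm [max(a, b)]: 0.56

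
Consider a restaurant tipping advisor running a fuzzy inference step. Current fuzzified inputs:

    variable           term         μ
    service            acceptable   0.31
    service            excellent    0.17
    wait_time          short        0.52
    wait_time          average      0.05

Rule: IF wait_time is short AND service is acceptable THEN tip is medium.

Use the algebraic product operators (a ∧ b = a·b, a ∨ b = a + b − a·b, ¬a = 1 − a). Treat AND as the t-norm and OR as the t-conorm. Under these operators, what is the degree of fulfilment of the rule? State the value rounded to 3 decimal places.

firing strength: short=0.52, acceptable=0.31; AND[a·b] → w = 0.1612

0.161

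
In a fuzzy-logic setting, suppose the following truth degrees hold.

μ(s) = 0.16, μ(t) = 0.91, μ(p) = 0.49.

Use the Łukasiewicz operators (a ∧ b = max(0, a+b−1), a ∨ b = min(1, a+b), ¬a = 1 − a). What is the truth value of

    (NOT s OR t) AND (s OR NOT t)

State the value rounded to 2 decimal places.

NOT s = 1 − 0.16 = 0.84
NOT s OR t = min(1, a+b) on (0.84, 0.91) = 1.00
NOT t = 1 − 0.91 = 0.09
s OR NOT t = min(1, a+b) on (0.16, 0.09) = 0.25
(NOT s OR t) AND (s OR NOT t) = max(0, a+b−1) on (1.00, 0.25) = 0.25

0.25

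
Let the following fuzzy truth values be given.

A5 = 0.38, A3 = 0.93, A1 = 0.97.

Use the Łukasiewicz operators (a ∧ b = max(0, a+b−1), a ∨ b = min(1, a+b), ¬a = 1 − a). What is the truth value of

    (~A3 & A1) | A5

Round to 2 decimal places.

~A3 = 1 − 0.93 = 0.07
~A3 & A1 = max(0, a+b−1) on (0.07, 0.97) = 0.04
(~A3 & A1) | A5 = min(1, a+b) on (0.04, 0.38) = 0.42

0.42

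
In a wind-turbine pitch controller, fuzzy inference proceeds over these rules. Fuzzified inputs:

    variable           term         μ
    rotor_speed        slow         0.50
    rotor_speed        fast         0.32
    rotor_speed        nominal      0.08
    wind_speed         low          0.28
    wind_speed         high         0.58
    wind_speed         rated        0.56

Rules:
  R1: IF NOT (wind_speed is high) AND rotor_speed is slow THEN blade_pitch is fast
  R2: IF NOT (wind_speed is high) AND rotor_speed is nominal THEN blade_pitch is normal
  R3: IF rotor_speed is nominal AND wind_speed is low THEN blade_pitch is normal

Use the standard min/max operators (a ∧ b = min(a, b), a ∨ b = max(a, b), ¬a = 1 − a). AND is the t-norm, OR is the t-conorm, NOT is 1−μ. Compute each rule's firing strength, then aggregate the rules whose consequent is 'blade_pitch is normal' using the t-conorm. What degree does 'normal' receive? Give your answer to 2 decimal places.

0.08

R1: ¬high=1−0.58=0.42, slow=0.50; AND[min(a, b)] → w = 0.42
R2: ¬high=1−0.58=0.42, nominal=0.08; AND[min(a, b)] → w = 0.08
R3: nominal=0.08, low=0.28; AND[min(a, b)] → w = 0.08
Rules with consequent 'normal': {R2, R3} → strengths 0.08, 0.08
Aggregate via t-conorm [max(a, b)]: 0.08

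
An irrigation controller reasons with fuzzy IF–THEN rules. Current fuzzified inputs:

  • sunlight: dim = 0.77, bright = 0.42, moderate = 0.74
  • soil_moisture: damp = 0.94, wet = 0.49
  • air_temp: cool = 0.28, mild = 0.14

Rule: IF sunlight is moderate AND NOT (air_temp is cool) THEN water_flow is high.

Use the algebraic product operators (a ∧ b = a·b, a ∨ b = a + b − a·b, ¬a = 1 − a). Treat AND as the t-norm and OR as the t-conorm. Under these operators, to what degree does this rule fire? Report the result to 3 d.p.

0.533

firing strength: moderate=0.74, ¬cool=1−0.28=0.72; AND[a·b] → w = 0.5328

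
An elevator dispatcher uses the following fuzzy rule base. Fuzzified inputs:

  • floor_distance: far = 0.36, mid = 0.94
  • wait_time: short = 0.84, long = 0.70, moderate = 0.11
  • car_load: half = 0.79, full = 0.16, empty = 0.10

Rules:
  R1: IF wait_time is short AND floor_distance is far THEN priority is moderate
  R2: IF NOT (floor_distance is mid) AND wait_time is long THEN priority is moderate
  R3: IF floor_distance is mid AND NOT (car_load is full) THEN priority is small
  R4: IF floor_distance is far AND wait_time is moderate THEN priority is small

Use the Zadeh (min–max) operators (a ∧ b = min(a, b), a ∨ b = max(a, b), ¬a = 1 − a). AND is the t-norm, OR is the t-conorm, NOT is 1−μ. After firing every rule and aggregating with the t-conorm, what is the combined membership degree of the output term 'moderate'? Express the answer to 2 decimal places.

0.36

R1: short=0.84, far=0.36; AND[min(a, b)] → w = 0.36
R2: ¬mid=1−0.94=0.06, long=0.70; AND[min(a, b)] → w = 0.06
R3: mid=0.94, ¬full=1−0.16=0.84; AND[min(a, b)] → w = 0.84
R4: far=0.36, moderate=0.11; AND[min(a, b)] → w = 0.11
Rules with consequent 'moderate': {R1, R2} → strengths 0.36, 0.06
Aggregate via t-conorm [max(a, b)]: 0.36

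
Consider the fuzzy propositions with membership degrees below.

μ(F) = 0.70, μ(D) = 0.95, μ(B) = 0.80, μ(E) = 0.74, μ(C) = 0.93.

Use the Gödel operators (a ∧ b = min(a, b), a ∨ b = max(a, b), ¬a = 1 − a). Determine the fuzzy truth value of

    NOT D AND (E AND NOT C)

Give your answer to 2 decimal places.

0.05

NOT D = 1 − 0.95 = 0.05
NOT C = 1 − 0.93 = 0.07
E AND NOT C = min(a, b) on (0.74, 0.07) = 0.07
NOT D AND (E AND NOT C) = min(a, b) on (0.05, 0.07) = 0.05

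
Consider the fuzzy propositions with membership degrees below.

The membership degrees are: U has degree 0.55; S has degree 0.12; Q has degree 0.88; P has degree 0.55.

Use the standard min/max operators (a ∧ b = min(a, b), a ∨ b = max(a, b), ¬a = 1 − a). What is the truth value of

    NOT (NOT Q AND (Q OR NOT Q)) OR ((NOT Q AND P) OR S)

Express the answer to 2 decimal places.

0.88

NOT Q = 1 − 0.88 = 0.12
NOT Q = 1 − 0.88 = 0.12
Q OR NOT Q = max(a, b) on (0.88, 0.12) = 0.88
NOT Q AND (Q OR NOT Q) = min(a, b) on (0.12, 0.88) = 0.12
NOT (NOT Q AND (Q OR NOT Q)) = 1 − 0.12 = 0.88
NOT Q = 1 − 0.88 = 0.12
NOT Q AND P = min(a, b) on (0.12, 0.55) = 0.12
(NOT Q AND P) OR S = max(a, b) on (0.12, 0.12) = 0.12
NOT (NOT Q AND (Q OR NOT Q)) OR ((NOT Q AND P) OR S) = max(a, b) on (0.88, 0.12) = 0.88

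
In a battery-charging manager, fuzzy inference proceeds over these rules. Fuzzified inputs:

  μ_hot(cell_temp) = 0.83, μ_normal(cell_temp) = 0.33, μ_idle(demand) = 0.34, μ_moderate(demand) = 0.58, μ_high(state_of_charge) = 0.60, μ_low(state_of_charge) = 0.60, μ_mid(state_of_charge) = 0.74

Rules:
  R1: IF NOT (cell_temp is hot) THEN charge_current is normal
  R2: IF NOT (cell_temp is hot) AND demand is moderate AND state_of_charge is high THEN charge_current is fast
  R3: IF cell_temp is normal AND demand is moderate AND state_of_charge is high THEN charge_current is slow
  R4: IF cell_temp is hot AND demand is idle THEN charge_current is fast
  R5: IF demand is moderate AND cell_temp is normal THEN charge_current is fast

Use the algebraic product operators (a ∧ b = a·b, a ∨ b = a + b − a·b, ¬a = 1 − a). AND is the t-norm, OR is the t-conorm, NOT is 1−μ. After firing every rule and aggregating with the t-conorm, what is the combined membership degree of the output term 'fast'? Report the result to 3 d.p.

R1: ¬hot=1−0.83=0.17 → w = 0.1700
R2: ¬hot=1−0.83=0.17, moderate=0.58, high=0.60; AND[a·b] → w = 0.0592
R3: normal=0.33, moderate=0.58, high=0.60; AND[a·b] → w = 0.1148
R4: hot=0.83, idle=0.34; AND[a·b] → w = 0.2822
R5: moderate=0.58, normal=0.33; AND[a·b] → w = 0.1914
Rules with consequent 'fast': {R2, R4, R5} → strengths 0.0592, 0.2822, 0.1914
Aggregate via t-conorm [a + b − a·b]: 0.4539

0.454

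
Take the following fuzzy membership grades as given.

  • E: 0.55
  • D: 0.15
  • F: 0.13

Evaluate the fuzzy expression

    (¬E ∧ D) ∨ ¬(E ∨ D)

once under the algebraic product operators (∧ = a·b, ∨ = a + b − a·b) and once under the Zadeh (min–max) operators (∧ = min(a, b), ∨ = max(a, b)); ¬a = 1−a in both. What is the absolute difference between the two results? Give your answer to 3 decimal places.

Under algebraic product:
  ¬E = 1 − 0.5500 = 0.4500
  ¬E ∧ D = a·b on (0.4500, 0.1500) = 0.0675
  E ∨ D = a + b − a·b on (0.5500, 0.1500) = 0.6175
  ¬(E ∨ D) = 1 − 0.6175 = 0.3825
  (¬E ∧ D) ∨ ¬(E ∨ D) = a + b − a·b on (0.0675, 0.3825) = 0.4242
  → value = 0.4242
Under Zadeh (min–max):
  ¬E = 1 − 0.55 = 0.45
  ¬E ∧ D = min(a, b) on (0.45, 0.15) = 0.15
  E ∨ D = max(a, b) on (0.55, 0.15) = 0.55
  ¬(E ∨ D) = 1 − 0.55 = 0.45
  (¬E ∧ D) ∨ ¬(E ∨ D) = max(a, b) on (0.15, 0.45) = 0.45
  → value = 0.4500
|0.4242 − 0.4500| = 0.026

0.026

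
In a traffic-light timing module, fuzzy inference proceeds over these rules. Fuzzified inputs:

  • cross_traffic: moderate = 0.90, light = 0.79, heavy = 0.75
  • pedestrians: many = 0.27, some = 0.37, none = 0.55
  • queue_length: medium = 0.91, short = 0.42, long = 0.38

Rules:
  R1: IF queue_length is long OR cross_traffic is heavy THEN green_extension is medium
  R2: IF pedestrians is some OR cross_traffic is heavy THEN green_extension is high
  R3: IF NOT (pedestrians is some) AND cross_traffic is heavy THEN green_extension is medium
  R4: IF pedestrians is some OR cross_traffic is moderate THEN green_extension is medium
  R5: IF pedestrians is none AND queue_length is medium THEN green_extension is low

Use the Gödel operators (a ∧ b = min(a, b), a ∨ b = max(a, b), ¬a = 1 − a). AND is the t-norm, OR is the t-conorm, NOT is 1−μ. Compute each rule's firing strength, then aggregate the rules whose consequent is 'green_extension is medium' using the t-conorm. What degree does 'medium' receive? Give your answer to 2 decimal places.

R1: long=0.38, heavy=0.75; OR[max(a, b)] → w = 0.75
R2: some=0.37, heavy=0.75; OR[max(a, b)] → w = 0.75
R3: ¬some=1−0.37=0.63, heavy=0.75; AND[min(a, b)] → w = 0.63
R4: some=0.37, moderate=0.90; OR[max(a, b)] → w = 0.90
R5: none=0.55, medium=0.91; AND[min(a, b)] → w = 0.55
Rules with consequent 'medium': {R1, R3, R4} → strengths 0.75, 0.63, 0.90
Aggregate via t-conorm [max(a, b)]: 0.90

0.90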